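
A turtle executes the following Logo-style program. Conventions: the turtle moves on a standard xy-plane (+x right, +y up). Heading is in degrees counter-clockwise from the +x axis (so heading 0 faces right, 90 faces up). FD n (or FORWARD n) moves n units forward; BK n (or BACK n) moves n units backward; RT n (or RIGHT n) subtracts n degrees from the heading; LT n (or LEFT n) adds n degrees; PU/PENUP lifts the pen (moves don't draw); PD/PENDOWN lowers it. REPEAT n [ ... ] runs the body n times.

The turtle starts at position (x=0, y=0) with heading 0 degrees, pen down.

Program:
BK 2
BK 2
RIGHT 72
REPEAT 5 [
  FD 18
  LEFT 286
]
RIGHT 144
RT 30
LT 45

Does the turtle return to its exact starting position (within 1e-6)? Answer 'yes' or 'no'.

Executing turtle program step by step:
Start: pos=(0,0), heading=0, pen down
BK 2: (0,0) -> (-2,0) [heading=0, draw]
BK 2: (-2,0) -> (-4,0) [heading=0, draw]
RT 72: heading 0 -> 288
REPEAT 5 [
  -- iteration 1/5 --
  FD 18: (-4,0) -> (1.562,-17.119) [heading=288, draw]
  LT 286: heading 288 -> 214
  -- iteration 2/5 --
  FD 18: (1.562,-17.119) -> (-13.36,-27.184) [heading=214, draw]
  LT 286: heading 214 -> 140
  -- iteration 3/5 --
  FD 18: (-13.36,-27.184) -> (-27.149,-15.614) [heading=140, draw]
  LT 286: heading 140 -> 66
  -- iteration 4/5 --
  FD 18: (-27.149,-15.614) -> (-19.828,0.83) [heading=66, draw]
  LT 286: heading 66 -> 352
  -- iteration 5/5 --
  FD 18: (-19.828,0.83) -> (-2.003,-1.676) [heading=352, draw]
  LT 286: heading 352 -> 278
]
RT 144: heading 278 -> 134
RT 30: heading 134 -> 104
LT 45: heading 104 -> 149
Final: pos=(-2.003,-1.676), heading=149, 7 segment(s) drawn

Start position: (0, 0)
Final position: (-2.003, -1.676)
Distance = 2.612; >= 1e-6 -> NOT closed

Answer: no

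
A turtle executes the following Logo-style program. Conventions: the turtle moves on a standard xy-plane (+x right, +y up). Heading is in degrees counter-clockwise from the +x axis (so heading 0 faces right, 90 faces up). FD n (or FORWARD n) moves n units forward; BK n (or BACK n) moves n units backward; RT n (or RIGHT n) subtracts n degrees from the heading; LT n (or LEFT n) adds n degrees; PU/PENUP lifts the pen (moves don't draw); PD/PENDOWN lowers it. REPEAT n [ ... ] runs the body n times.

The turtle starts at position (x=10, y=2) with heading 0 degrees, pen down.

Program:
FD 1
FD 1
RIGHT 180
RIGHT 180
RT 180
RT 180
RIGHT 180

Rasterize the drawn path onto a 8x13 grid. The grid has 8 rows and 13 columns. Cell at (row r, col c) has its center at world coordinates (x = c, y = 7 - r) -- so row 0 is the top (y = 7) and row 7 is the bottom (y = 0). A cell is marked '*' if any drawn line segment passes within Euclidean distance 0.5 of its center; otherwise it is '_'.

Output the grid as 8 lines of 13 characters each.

Answer: _____________
_____________
_____________
_____________
_____________
__________***
_____________
_____________

Derivation:
Segment 0: (10,2) -> (11,2)
Segment 1: (11,2) -> (12,2)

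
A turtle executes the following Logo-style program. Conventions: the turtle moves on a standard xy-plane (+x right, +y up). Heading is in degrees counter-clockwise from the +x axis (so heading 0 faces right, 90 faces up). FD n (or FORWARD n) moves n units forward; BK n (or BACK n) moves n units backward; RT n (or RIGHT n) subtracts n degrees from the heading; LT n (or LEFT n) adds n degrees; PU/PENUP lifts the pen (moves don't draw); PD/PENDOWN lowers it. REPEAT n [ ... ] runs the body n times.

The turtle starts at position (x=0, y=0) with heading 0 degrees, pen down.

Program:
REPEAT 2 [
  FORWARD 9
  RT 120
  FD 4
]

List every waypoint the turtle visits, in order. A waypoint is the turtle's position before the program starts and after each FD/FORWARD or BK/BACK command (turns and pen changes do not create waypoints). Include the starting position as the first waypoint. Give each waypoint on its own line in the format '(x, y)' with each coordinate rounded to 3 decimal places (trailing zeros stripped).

Answer: (0, 0)
(9, 0)
(7, -3.464)
(2.5, -11.258)
(0.5, -7.794)

Derivation:
Executing turtle program step by step:
Start: pos=(0,0), heading=0, pen down
REPEAT 2 [
  -- iteration 1/2 --
  FD 9: (0,0) -> (9,0) [heading=0, draw]
  RT 120: heading 0 -> 240
  FD 4: (9,0) -> (7,-3.464) [heading=240, draw]
  -- iteration 2/2 --
  FD 9: (7,-3.464) -> (2.5,-11.258) [heading=240, draw]
  RT 120: heading 240 -> 120
  FD 4: (2.5,-11.258) -> (0.5,-7.794) [heading=120, draw]
]
Final: pos=(0.5,-7.794), heading=120, 4 segment(s) drawn
Waypoints (5 total):
(0, 0)
(9, 0)
(7, -3.464)
(2.5, -11.258)
(0.5, -7.794)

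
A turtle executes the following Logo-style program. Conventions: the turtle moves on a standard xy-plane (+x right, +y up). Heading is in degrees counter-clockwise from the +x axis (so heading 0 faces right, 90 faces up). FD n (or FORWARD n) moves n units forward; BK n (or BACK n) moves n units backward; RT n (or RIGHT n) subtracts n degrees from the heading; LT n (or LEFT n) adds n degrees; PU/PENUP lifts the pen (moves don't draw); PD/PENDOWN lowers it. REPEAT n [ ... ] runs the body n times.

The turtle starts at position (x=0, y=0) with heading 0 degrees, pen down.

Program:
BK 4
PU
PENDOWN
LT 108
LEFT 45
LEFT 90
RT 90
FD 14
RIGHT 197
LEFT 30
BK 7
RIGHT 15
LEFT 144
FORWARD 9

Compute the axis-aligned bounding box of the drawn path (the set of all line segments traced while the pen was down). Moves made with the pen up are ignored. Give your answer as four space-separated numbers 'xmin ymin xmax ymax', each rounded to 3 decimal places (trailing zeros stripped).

Executing turtle program step by step:
Start: pos=(0,0), heading=0, pen down
BK 4: (0,0) -> (-4,0) [heading=0, draw]
PU: pen up
PD: pen down
LT 108: heading 0 -> 108
LT 45: heading 108 -> 153
LT 90: heading 153 -> 243
RT 90: heading 243 -> 153
FD 14: (-4,0) -> (-16.474,6.356) [heading=153, draw]
RT 197: heading 153 -> 316
LT 30: heading 316 -> 346
BK 7: (-16.474,6.356) -> (-23.266,8.049) [heading=346, draw]
RT 15: heading 346 -> 331
LT 144: heading 331 -> 115
FD 9: (-23.266,8.049) -> (-27.07,16.206) [heading=115, draw]
Final: pos=(-27.07,16.206), heading=115, 4 segment(s) drawn

Segment endpoints: x in {-27.07, -23.266, -16.474, -4, 0}, y in {0, 6.356, 8.049, 16.206}
xmin=-27.07, ymin=0, xmax=0, ymax=16.206

Answer: -27.07 0 0 16.206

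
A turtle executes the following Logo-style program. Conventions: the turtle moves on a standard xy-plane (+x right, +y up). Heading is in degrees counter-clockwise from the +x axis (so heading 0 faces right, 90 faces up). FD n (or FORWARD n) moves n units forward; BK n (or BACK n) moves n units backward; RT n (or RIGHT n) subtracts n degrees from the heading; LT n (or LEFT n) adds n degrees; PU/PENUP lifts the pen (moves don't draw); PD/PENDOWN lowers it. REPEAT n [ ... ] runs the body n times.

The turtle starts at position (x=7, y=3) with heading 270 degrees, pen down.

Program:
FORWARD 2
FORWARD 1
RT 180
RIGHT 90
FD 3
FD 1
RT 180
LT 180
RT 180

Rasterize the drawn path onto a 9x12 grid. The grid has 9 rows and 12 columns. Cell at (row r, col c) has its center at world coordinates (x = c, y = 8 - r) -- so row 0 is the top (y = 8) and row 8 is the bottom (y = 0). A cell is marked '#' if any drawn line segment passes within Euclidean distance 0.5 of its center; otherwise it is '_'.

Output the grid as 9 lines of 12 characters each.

Answer: ____________
____________
____________
____________
____________
_______#____
_______#____
_______#____
_______#####

Derivation:
Segment 0: (7,3) -> (7,1)
Segment 1: (7,1) -> (7,0)
Segment 2: (7,0) -> (10,0)
Segment 3: (10,0) -> (11,0)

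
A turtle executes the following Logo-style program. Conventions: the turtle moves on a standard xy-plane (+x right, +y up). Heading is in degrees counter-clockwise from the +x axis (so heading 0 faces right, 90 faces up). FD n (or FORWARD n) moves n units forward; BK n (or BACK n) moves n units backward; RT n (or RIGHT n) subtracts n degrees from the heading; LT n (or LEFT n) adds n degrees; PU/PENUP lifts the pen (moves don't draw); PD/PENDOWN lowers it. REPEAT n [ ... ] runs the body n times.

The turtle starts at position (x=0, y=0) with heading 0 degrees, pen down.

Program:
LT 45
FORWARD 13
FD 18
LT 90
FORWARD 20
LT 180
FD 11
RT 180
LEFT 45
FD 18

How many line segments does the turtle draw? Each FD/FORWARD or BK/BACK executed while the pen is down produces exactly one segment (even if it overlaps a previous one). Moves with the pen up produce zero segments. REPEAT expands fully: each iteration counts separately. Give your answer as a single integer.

Answer: 5

Derivation:
Executing turtle program step by step:
Start: pos=(0,0), heading=0, pen down
LT 45: heading 0 -> 45
FD 13: (0,0) -> (9.192,9.192) [heading=45, draw]
FD 18: (9.192,9.192) -> (21.92,21.92) [heading=45, draw]
LT 90: heading 45 -> 135
FD 20: (21.92,21.92) -> (7.778,36.062) [heading=135, draw]
LT 180: heading 135 -> 315
FD 11: (7.778,36.062) -> (15.556,28.284) [heading=315, draw]
RT 180: heading 315 -> 135
LT 45: heading 135 -> 180
FD 18: (15.556,28.284) -> (-2.444,28.284) [heading=180, draw]
Final: pos=(-2.444,28.284), heading=180, 5 segment(s) drawn
Segments drawn: 5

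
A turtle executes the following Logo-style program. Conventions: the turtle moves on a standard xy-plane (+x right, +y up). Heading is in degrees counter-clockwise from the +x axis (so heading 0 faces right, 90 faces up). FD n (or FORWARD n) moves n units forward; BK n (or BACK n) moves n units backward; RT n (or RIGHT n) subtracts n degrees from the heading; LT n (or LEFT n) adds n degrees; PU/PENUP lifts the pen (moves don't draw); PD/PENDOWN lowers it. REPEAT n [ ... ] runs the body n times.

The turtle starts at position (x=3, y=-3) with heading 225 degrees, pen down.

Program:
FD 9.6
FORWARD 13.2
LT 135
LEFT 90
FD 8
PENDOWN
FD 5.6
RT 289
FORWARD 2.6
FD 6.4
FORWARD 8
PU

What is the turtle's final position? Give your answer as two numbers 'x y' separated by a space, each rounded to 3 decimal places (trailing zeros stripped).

Executing turtle program step by step:
Start: pos=(3,-3), heading=225, pen down
FD 9.6: (3,-3) -> (-3.788,-9.788) [heading=225, draw]
FD 13.2: (-3.788,-9.788) -> (-13.122,-19.122) [heading=225, draw]
LT 135: heading 225 -> 0
LT 90: heading 0 -> 90
FD 8: (-13.122,-19.122) -> (-13.122,-11.122) [heading=90, draw]
PD: pen down
FD 5.6: (-13.122,-11.122) -> (-13.122,-5.522) [heading=90, draw]
RT 289: heading 90 -> 161
FD 2.6: (-13.122,-5.522) -> (-15.58,-4.676) [heading=161, draw]
FD 6.4: (-15.58,-4.676) -> (-21.632,-2.592) [heading=161, draw]
FD 8: (-21.632,-2.592) -> (-29.196,0.013) [heading=161, draw]
PU: pen up
Final: pos=(-29.196,0.013), heading=161, 7 segment(s) drawn

Answer: -29.196 0.013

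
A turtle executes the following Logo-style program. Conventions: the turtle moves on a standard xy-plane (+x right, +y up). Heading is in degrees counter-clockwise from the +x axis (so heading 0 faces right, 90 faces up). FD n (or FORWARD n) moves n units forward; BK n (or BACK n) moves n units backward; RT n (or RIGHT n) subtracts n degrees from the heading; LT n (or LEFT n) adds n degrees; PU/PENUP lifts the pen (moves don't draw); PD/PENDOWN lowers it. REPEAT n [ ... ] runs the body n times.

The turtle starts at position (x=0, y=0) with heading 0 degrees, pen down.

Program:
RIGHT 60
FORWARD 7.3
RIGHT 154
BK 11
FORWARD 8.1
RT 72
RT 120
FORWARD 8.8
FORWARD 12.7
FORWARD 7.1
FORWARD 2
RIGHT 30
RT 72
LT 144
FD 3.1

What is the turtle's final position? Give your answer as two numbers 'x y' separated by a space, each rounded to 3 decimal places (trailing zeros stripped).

Executing turtle program step by step:
Start: pos=(0,0), heading=0, pen down
RT 60: heading 0 -> 300
FD 7.3: (0,0) -> (3.65,-6.322) [heading=300, draw]
RT 154: heading 300 -> 146
BK 11: (3.65,-6.322) -> (12.769,-12.473) [heading=146, draw]
FD 8.1: (12.769,-12.473) -> (6.054,-7.944) [heading=146, draw]
RT 72: heading 146 -> 74
RT 120: heading 74 -> 314
FD 8.8: (6.054,-7.944) -> (12.167,-14.274) [heading=314, draw]
FD 12.7: (12.167,-14.274) -> (20.989,-23.409) [heading=314, draw]
FD 7.1: (20.989,-23.409) -> (25.921,-28.517) [heading=314, draw]
FD 2: (25.921,-28.517) -> (27.311,-29.955) [heading=314, draw]
RT 30: heading 314 -> 284
RT 72: heading 284 -> 212
LT 144: heading 212 -> 356
FD 3.1: (27.311,-29.955) -> (30.403,-30.172) [heading=356, draw]
Final: pos=(30.403,-30.172), heading=356, 8 segment(s) drawn

Answer: 30.403 -30.172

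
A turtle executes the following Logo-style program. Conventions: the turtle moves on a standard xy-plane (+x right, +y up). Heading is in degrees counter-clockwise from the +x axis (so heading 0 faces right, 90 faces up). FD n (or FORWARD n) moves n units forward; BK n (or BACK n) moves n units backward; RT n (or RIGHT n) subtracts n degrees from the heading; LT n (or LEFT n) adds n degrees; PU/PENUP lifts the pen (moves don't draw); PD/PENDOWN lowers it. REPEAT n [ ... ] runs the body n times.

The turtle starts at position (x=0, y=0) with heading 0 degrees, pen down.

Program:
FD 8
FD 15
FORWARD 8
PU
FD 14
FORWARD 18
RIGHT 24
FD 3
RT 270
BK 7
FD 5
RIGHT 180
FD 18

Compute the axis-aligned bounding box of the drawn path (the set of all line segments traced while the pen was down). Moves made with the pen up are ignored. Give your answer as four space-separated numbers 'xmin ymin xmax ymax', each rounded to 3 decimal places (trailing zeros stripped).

Executing turtle program step by step:
Start: pos=(0,0), heading=0, pen down
FD 8: (0,0) -> (8,0) [heading=0, draw]
FD 15: (8,0) -> (23,0) [heading=0, draw]
FD 8: (23,0) -> (31,0) [heading=0, draw]
PU: pen up
FD 14: (31,0) -> (45,0) [heading=0, move]
FD 18: (45,0) -> (63,0) [heading=0, move]
RT 24: heading 0 -> 336
FD 3: (63,0) -> (65.741,-1.22) [heading=336, move]
RT 270: heading 336 -> 66
BK 7: (65.741,-1.22) -> (62.893,-7.615) [heading=66, move]
FD 5: (62.893,-7.615) -> (64.927,-3.047) [heading=66, move]
RT 180: heading 66 -> 246
FD 18: (64.927,-3.047) -> (57.606,-19.491) [heading=246, move]
Final: pos=(57.606,-19.491), heading=246, 3 segment(s) drawn

Segment endpoints: x in {0, 8, 23, 31}, y in {0}
xmin=0, ymin=0, xmax=31, ymax=0

Answer: 0 0 31 0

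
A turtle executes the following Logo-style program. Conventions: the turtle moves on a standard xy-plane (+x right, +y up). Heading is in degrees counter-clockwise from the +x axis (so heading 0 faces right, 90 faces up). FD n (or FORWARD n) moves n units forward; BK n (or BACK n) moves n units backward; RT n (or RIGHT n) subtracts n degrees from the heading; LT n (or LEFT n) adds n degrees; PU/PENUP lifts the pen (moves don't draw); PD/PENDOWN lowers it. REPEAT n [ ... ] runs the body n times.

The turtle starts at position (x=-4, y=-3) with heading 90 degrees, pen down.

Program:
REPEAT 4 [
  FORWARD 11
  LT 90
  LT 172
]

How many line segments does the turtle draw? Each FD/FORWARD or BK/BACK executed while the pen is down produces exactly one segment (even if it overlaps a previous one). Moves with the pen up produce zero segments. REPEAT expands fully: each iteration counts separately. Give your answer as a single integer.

Answer: 4

Derivation:
Executing turtle program step by step:
Start: pos=(-4,-3), heading=90, pen down
REPEAT 4 [
  -- iteration 1/4 --
  FD 11: (-4,-3) -> (-4,8) [heading=90, draw]
  LT 90: heading 90 -> 180
  LT 172: heading 180 -> 352
  -- iteration 2/4 --
  FD 11: (-4,8) -> (6.893,6.469) [heading=352, draw]
  LT 90: heading 352 -> 82
  LT 172: heading 82 -> 254
  -- iteration 3/4 --
  FD 11: (6.893,6.469) -> (3.861,-4.105) [heading=254, draw]
  LT 90: heading 254 -> 344
  LT 172: heading 344 -> 156
  -- iteration 4/4 --
  FD 11: (3.861,-4.105) -> (-6.188,0.369) [heading=156, draw]
  LT 90: heading 156 -> 246
  LT 172: heading 246 -> 58
]
Final: pos=(-6.188,0.369), heading=58, 4 segment(s) drawn
Segments drawn: 4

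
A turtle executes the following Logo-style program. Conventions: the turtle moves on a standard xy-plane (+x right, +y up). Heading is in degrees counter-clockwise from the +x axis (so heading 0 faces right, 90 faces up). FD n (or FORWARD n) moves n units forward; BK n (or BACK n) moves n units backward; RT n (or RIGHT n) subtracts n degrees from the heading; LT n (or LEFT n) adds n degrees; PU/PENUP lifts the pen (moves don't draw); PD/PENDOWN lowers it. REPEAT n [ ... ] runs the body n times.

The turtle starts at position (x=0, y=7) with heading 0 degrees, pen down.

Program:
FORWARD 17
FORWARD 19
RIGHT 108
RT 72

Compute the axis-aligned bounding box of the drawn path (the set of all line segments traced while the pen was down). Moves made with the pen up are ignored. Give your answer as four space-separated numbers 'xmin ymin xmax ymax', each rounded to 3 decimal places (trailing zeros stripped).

Executing turtle program step by step:
Start: pos=(0,7), heading=0, pen down
FD 17: (0,7) -> (17,7) [heading=0, draw]
FD 19: (17,7) -> (36,7) [heading=0, draw]
RT 108: heading 0 -> 252
RT 72: heading 252 -> 180
Final: pos=(36,7), heading=180, 2 segment(s) drawn

Segment endpoints: x in {0, 17, 36}, y in {7}
xmin=0, ymin=7, xmax=36, ymax=7

Answer: 0 7 36 7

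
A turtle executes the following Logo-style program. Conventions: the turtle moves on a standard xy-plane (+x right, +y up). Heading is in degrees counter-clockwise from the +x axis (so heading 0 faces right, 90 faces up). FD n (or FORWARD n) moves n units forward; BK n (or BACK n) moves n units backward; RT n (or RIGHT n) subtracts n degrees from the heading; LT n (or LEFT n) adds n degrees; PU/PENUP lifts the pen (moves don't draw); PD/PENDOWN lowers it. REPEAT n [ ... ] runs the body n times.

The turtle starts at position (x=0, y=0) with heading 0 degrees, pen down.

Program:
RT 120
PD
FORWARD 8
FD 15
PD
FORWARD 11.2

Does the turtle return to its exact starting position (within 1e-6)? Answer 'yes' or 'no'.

Answer: no

Derivation:
Executing turtle program step by step:
Start: pos=(0,0), heading=0, pen down
RT 120: heading 0 -> 240
PD: pen down
FD 8: (0,0) -> (-4,-6.928) [heading=240, draw]
FD 15: (-4,-6.928) -> (-11.5,-19.919) [heading=240, draw]
PD: pen down
FD 11.2: (-11.5,-19.919) -> (-17.1,-29.618) [heading=240, draw]
Final: pos=(-17.1,-29.618), heading=240, 3 segment(s) drawn

Start position: (0, 0)
Final position: (-17.1, -29.618)
Distance = 34.2; >= 1e-6 -> NOT closed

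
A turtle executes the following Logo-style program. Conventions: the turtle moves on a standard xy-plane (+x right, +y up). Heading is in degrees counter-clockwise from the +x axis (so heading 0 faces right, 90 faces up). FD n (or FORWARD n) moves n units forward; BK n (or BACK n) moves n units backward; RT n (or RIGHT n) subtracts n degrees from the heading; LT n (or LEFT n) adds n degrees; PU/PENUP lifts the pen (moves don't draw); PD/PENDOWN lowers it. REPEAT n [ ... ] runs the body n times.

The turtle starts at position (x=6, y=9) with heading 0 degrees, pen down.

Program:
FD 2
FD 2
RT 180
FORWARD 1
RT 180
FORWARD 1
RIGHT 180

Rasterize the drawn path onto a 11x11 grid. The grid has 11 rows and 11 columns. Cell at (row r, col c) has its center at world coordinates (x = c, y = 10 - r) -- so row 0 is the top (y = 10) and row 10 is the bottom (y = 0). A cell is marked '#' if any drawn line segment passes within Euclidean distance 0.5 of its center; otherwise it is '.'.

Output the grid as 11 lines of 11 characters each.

Segment 0: (6,9) -> (8,9)
Segment 1: (8,9) -> (10,9)
Segment 2: (10,9) -> (9,9)
Segment 3: (9,9) -> (10,9)

Answer: ...........
......#####
...........
...........
...........
...........
...........
...........
...........
...........
...........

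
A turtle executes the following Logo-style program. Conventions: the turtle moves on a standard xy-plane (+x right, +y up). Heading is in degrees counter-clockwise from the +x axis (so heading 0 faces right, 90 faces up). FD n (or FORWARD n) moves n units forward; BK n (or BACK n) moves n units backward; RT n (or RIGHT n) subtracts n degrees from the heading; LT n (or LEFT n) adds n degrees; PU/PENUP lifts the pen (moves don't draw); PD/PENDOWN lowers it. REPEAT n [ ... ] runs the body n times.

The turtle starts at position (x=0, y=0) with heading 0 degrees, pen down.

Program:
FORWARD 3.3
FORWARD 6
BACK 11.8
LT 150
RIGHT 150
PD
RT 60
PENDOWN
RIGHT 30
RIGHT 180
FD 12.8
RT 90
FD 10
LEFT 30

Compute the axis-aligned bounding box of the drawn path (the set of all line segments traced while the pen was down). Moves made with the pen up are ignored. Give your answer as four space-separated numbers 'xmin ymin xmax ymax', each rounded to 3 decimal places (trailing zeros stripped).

Answer: -2.5 0 9.3 12.8

Derivation:
Executing turtle program step by step:
Start: pos=(0,0), heading=0, pen down
FD 3.3: (0,0) -> (3.3,0) [heading=0, draw]
FD 6: (3.3,0) -> (9.3,0) [heading=0, draw]
BK 11.8: (9.3,0) -> (-2.5,0) [heading=0, draw]
LT 150: heading 0 -> 150
RT 150: heading 150 -> 0
PD: pen down
RT 60: heading 0 -> 300
PD: pen down
RT 30: heading 300 -> 270
RT 180: heading 270 -> 90
FD 12.8: (-2.5,0) -> (-2.5,12.8) [heading=90, draw]
RT 90: heading 90 -> 0
FD 10: (-2.5,12.8) -> (7.5,12.8) [heading=0, draw]
LT 30: heading 0 -> 30
Final: pos=(7.5,12.8), heading=30, 5 segment(s) drawn

Segment endpoints: x in {-2.5, -2.5, 0, 3.3, 7.5, 9.3}, y in {0, 12.8, 12.8}
xmin=-2.5, ymin=0, xmax=9.3, ymax=12.8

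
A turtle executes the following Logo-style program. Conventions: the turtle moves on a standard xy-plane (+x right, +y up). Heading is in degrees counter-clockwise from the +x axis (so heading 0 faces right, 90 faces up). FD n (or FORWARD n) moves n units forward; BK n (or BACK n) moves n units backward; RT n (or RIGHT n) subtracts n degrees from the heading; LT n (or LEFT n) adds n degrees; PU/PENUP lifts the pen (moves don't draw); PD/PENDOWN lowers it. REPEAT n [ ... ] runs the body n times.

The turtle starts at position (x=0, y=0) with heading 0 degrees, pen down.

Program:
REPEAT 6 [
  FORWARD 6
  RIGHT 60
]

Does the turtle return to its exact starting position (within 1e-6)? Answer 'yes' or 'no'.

Executing turtle program step by step:
Start: pos=(0,0), heading=0, pen down
REPEAT 6 [
  -- iteration 1/6 --
  FD 6: (0,0) -> (6,0) [heading=0, draw]
  RT 60: heading 0 -> 300
  -- iteration 2/6 --
  FD 6: (6,0) -> (9,-5.196) [heading=300, draw]
  RT 60: heading 300 -> 240
  -- iteration 3/6 --
  FD 6: (9,-5.196) -> (6,-10.392) [heading=240, draw]
  RT 60: heading 240 -> 180
  -- iteration 4/6 --
  FD 6: (6,-10.392) -> (0,-10.392) [heading=180, draw]
  RT 60: heading 180 -> 120
  -- iteration 5/6 --
  FD 6: (0,-10.392) -> (-3,-5.196) [heading=120, draw]
  RT 60: heading 120 -> 60
  -- iteration 6/6 --
  FD 6: (-3,-5.196) -> (0,0) [heading=60, draw]
  RT 60: heading 60 -> 0
]
Final: pos=(0,0), heading=0, 6 segment(s) drawn

Start position: (0, 0)
Final position: (0, 0)
Distance = 0; < 1e-6 -> CLOSED

Answer: yes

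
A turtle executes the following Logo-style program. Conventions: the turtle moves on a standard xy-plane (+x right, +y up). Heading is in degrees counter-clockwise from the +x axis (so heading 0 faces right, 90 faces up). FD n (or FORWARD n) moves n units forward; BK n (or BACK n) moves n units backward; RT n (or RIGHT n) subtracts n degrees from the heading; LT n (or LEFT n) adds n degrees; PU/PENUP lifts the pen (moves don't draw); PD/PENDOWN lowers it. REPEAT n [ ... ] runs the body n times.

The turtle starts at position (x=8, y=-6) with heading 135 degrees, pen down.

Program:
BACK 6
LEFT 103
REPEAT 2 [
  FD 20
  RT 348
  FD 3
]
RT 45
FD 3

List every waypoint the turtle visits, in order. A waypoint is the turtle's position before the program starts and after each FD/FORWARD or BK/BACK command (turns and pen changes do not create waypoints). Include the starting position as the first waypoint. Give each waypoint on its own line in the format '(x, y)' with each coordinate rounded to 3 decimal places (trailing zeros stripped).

Answer: (8, -6)
(12.243, -10.243)
(1.644, -27.204)
(0.618, -30.023)
(-6.222, -48.817)
(-6.64, -51.787)
(-9.036, -53.593)

Derivation:
Executing turtle program step by step:
Start: pos=(8,-6), heading=135, pen down
BK 6: (8,-6) -> (12.243,-10.243) [heading=135, draw]
LT 103: heading 135 -> 238
REPEAT 2 [
  -- iteration 1/2 --
  FD 20: (12.243,-10.243) -> (1.644,-27.204) [heading=238, draw]
  RT 348: heading 238 -> 250
  FD 3: (1.644,-27.204) -> (0.618,-30.023) [heading=250, draw]
  -- iteration 2/2 --
  FD 20: (0.618,-30.023) -> (-6.222,-48.817) [heading=250, draw]
  RT 348: heading 250 -> 262
  FD 3: (-6.222,-48.817) -> (-6.64,-51.787) [heading=262, draw]
]
RT 45: heading 262 -> 217
FD 3: (-6.64,-51.787) -> (-9.036,-53.593) [heading=217, draw]
Final: pos=(-9.036,-53.593), heading=217, 6 segment(s) drawn
Waypoints (7 total):
(8, -6)
(12.243, -10.243)
(1.644, -27.204)
(0.618, -30.023)
(-6.222, -48.817)
(-6.64, -51.787)
(-9.036, -53.593)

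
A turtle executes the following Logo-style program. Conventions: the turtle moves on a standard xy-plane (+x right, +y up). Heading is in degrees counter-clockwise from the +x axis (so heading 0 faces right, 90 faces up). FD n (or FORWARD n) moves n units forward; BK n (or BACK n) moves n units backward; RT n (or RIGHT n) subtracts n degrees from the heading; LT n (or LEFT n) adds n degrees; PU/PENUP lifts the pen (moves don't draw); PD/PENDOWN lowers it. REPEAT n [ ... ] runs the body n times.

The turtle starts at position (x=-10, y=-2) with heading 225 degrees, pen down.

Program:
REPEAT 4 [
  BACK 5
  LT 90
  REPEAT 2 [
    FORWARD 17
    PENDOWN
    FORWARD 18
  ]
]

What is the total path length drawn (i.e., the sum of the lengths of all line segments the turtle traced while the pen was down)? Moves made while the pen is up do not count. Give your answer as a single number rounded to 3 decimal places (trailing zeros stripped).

Answer: 300

Derivation:
Executing turtle program step by step:
Start: pos=(-10,-2), heading=225, pen down
REPEAT 4 [
  -- iteration 1/4 --
  BK 5: (-10,-2) -> (-6.464,1.536) [heading=225, draw]
  LT 90: heading 225 -> 315
  REPEAT 2 [
    -- iteration 1/2 --
    FD 17: (-6.464,1.536) -> (5.556,-10.485) [heading=315, draw]
    PD: pen down
    FD 18: (5.556,-10.485) -> (18.284,-23.213) [heading=315, draw]
    -- iteration 2/2 --
    FD 17: (18.284,-23.213) -> (30.305,-35.234) [heading=315, draw]
    PD: pen down
    FD 18: (30.305,-35.234) -> (43.033,-47.962) [heading=315, draw]
  ]
  -- iteration 2/4 --
  BK 5: (43.033,-47.962) -> (39.497,-44.426) [heading=315, draw]
  LT 90: heading 315 -> 45
  REPEAT 2 [
    -- iteration 1/2 --
    FD 17: (39.497,-44.426) -> (51.518,-32.406) [heading=45, draw]
    PD: pen down
    FD 18: (51.518,-32.406) -> (64.246,-19.678) [heading=45, draw]
    -- iteration 2/2 --
    FD 17: (64.246,-19.678) -> (76.267,-7.657) [heading=45, draw]
    PD: pen down
    FD 18: (76.267,-7.657) -> (88.995,5.071) [heading=45, draw]
  ]
  -- iteration 3/4 --
  BK 5: (88.995,5.071) -> (85.459,1.536) [heading=45, draw]
  LT 90: heading 45 -> 135
  REPEAT 2 [
    -- iteration 1/2 --
    FD 17: (85.459,1.536) -> (73.439,13.556) [heading=135, draw]
    PD: pen down
    FD 18: (73.439,13.556) -> (60.711,26.284) [heading=135, draw]
    -- iteration 2/2 --
    FD 17: (60.711,26.284) -> (48.69,38.305) [heading=135, draw]
    PD: pen down
    FD 18: (48.69,38.305) -> (35.962,51.033) [heading=135, draw]
  ]
  -- iteration 4/4 --
  BK 5: (35.962,51.033) -> (39.497,47.497) [heading=135, draw]
  LT 90: heading 135 -> 225
  REPEAT 2 [
    -- iteration 1/2 --
    FD 17: (39.497,47.497) -> (27.477,35.477) [heading=225, draw]
    PD: pen down
    FD 18: (27.477,35.477) -> (14.749,22.749) [heading=225, draw]
    -- iteration 2/2 --
    FD 17: (14.749,22.749) -> (2.728,10.728) [heading=225, draw]
    PD: pen down
    FD 18: (2.728,10.728) -> (-10,-2) [heading=225, draw]
  ]
]
Final: pos=(-10,-2), heading=225, 20 segment(s) drawn

Segment lengths:
  seg 1: (-10,-2) -> (-6.464,1.536), length = 5
  seg 2: (-6.464,1.536) -> (5.556,-10.485), length = 17
  seg 3: (5.556,-10.485) -> (18.284,-23.213), length = 18
  seg 4: (18.284,-23.213) -> (30.305,-35.234), length = 17
  seg 5: (30.305,-35.234) -> (43.033,-47.962), length = 18
  seg 6: (43.033,-47.962) -> (39.497,-44.426), length = 5
  seg 7: (39.497,-44.426) -> (51.518,-32.406), length = 17
  seg 8: (51.518,-32.406) -> (64.246,-19.678), length = 18
  seg 9: (64.246,-19.678) -> (76.267,-7.657), length = 17
  seg 10: (76.267,-7.657) -> (88.995,5.071), length = 18
  seg 11: (88.995,5.071) -> (85.459,1.536), length = 5
  seg 12: (85.459,1.536) -> (73.439,13.556), length = 17
  seg 13: (73.439,13.556) -> (60.711,26.284), length = 18
  seg 14: (60.711,26.284) -> (48.69,38.305), length = 17
  seg 15: (48.69,38.305) -> (35.962,51.033), length = 18
  seg 16: (35.962,51.033) -> (39.497,47.497), length = 5
  seg 17: (39.497,47.497) -> (27.477,35.477), length = 17
  seg 18: (27.477,35.477) -> (14.749,22.749), length = 18
  seg 19: (14.749,22.749) -> (2.728,10.728), length = 17
  seg 20: (2.728,10.728) -> (-10,-2), length = 18
Total = 300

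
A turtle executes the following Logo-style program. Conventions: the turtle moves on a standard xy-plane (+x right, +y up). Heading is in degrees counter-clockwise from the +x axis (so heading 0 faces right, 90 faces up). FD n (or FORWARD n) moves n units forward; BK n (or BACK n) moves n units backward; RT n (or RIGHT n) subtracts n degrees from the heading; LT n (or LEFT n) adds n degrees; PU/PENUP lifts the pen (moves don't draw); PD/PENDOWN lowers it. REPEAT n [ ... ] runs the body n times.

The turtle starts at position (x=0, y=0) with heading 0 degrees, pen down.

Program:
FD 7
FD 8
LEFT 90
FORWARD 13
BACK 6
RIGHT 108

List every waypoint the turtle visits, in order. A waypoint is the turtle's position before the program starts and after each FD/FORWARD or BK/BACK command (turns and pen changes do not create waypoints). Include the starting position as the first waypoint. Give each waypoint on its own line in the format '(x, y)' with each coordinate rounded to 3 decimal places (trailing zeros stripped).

Executing turtle program step by step:
Start: pos=(0,0), heading=0, pen down
FD 7: (0,0) -> (7,0) [heading=0, draw]
FD 8: (7,0) -> (15,0) [heading=0, draw]
LT 90: heading 0 -> 90
FD 13: (15,0) -> (15,13) [heading=90, draw]
BK 6: (15,13) -> (15,7) [heading=90, draw]
RT 108: heading 90 -> 342
Final: pos=(15,7), heading=342, 4 segment(s) drawn
Waypoints (5 total):
(0, 0)
(7, 0)
(15, 0)
(15, 13)
(15, 7)

Answer: (0, 0)
(7, 0)
(15, 0)
(15, 13)
(15, 7)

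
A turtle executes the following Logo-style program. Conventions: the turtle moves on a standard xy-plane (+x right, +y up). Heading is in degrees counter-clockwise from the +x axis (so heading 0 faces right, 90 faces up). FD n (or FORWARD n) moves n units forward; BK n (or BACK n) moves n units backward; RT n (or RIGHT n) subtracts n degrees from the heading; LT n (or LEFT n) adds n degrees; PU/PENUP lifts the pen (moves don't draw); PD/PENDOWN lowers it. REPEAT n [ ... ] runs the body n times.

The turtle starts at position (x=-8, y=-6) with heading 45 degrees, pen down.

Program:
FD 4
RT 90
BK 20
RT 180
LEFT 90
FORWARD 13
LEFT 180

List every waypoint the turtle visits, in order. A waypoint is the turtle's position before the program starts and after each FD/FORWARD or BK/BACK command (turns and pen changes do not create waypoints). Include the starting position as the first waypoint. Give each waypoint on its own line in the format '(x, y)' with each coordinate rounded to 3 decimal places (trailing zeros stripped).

Executing turtle program step by step:
Start: pos=(-8,-6), heading=45, pen down
FD 4: (-8,-6) -> (-5.172,-3.172) [heading=45, draw]
RT 90: heading 45 -> 315
BK 20: (-5.172,-3.172) -> (-19.314,10.971) [heading=315, draw]
RT 180: heading 315 -> 135
LT 90: heading 135 -> 225
FD 13: (-19.314,10.971) -> (-28.506,1.778) [heading=225, draw]
LT 180: heading 225 -> 45
Final: pos=(-28.506,1.778), heading=45, 3 segment(s) drawn
Waypoints (4 total):
(-8, -6)
(-5.172, -3.172)
(-19.314, 10.971)
(-28.506, 1.778)

Answer: (-8, -6)
(-5.172, -3.172)
(-19.314, 10.971)
(-28.506, 1.778)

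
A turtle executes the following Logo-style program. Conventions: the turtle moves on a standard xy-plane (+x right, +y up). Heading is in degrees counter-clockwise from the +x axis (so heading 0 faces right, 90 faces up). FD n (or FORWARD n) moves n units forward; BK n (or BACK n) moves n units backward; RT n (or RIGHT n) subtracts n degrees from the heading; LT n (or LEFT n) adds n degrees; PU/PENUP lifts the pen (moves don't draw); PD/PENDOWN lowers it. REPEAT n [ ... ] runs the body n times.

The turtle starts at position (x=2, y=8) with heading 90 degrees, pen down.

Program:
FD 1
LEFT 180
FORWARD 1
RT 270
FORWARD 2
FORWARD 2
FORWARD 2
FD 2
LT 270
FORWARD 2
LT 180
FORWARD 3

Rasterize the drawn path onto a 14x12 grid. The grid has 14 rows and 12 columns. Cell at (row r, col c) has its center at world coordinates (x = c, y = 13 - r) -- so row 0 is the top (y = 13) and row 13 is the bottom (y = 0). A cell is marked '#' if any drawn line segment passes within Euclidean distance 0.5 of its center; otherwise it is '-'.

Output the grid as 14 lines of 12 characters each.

Answer: ------------
------------
------------
------------
--#-------#-
--#########-
----------#-
----------#-
------------
------------
------------
------------
------------
------------

Derivation:
Segment 0: (2,8) -> (2,9)
Segment 1: (2,9) -> (2,8)
Segment 2: (2,8) -> (4,8)
Segment 3: (4,8) -> (6,8)
Segment 4: (6,8) -> (8,8)
Segment 5: (8,8) -> (10,8)
Segment 6: (10,8) -> (10,6)
Segment 7: (10,6) -> (10,9)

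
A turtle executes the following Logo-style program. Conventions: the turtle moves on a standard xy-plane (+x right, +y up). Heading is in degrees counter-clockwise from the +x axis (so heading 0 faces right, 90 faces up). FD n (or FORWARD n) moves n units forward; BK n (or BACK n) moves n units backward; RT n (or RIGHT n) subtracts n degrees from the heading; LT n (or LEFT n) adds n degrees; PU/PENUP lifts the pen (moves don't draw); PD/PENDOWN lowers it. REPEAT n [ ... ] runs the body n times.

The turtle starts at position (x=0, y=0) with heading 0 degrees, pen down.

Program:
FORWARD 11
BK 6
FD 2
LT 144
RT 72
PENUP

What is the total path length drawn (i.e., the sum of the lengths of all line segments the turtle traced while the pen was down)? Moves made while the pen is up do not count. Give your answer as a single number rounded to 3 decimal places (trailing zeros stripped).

Answer: 19

Derivation:
Executing turtle program step by step:
Start: pos=(0,0), heading=0, pen down
FD 11: (0,0) -> (11,0) [heading=0, draw]
BK 6: (11,0) -> (5,0) [heading=0, draw]
FD 2: (5,0) -> (7,0) [heading=0, draw]
LT 144: heading 0 -> 144
RT 72: heading 144 -> 72
PU: pen up
Final: pos=(7,0), heading=72, 3 segment(s) drawn

Segment lengths:
  seg 1: (0,0) -> (11,0), length = 11
  seg 2: (11,0) -> (5,0), length = 6
  seg 3: (5,0) -> (7,0), length = 2
Total = 19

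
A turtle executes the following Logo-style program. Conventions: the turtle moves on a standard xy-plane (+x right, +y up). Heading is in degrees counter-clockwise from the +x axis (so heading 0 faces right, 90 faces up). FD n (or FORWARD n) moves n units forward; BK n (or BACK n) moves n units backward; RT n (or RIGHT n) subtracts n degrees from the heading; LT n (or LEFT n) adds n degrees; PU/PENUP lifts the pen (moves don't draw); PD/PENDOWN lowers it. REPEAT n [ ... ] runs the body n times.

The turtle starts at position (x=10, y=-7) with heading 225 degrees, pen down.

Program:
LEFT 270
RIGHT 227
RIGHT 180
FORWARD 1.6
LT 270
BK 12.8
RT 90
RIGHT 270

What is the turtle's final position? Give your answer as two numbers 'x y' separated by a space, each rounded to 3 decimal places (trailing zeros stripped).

Answer: -2.736 -4.954

Derivation:
Executing turtle program step by step:
Start: pos=(10,-7), heading=225, pen down
LT 270: heading 225 -> 135
RT 227: heading 135 -> 268
RT 180: heading 268 -> 88
FD 1.6: (10,-7) -> (10.056,-5.401) [heading=88, draw]
LT 270: heading 88 -> 358
BK 12.8: (10.056,-5.401) -> (-2.736,-4.954) [heading=358, draw]
RT 90: heading 358 -> 268
RT 270: heading 268 -> 358
Final: pos=(-2.736,-4.954), heading=358, 2 segment(s) drawn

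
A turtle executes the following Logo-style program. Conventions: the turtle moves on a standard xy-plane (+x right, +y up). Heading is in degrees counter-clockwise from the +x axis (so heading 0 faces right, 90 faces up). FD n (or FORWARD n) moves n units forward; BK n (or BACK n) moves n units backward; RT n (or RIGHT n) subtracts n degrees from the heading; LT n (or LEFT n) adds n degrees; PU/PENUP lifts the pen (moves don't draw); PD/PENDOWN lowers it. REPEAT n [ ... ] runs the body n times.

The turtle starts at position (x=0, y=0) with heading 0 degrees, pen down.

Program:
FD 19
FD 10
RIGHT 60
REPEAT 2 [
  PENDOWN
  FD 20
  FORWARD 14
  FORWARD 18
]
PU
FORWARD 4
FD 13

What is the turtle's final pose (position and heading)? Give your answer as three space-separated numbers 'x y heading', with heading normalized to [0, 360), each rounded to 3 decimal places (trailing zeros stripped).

Answer: 89.5 -104.789 300

Derivation:
Executing turtle program step by step:
Start: pos=(0,0), heading=0, pen down
FD 19: (0,0) -> (19,0) [heading=0, draw]
FD 10: (19,0) -> (29,0) [heading=0, draw]
RT 60: heading 0 -> 300
REPEAT 2 [
  -- iteration 1/2 --
  PD: pen down
  FD 20: (29,0) -> (39,-17.321) [heading=300, draw]
  FD 14: (39,-17.321) -> (46,-29.445) [heading=300, draw]
  FD 18: (46,-29.445) -> (55,-45.033) [heading=300, draw]
  -- iteration 2/2 --
  PD: pen down
  FD 20: (55,-45.033) -> (65,-62.354) [heading=300, draw]
  FD 14: (65,-62.354) -> (72,-74.478) [heading=300, draw]
  FD 18: (72,-74.478) -> (81,-90.067) [heading=300, draw]
]
PU: pen up
FD 4: (81,-90.067) -> (83,-93.531) [heading=300, move]
FD 13: (83,-93.531) -> (89.5,-104.789) [heading=300, move]
Final: pos=(89.5,-104.789), heading=300, 8 segment(s) drawn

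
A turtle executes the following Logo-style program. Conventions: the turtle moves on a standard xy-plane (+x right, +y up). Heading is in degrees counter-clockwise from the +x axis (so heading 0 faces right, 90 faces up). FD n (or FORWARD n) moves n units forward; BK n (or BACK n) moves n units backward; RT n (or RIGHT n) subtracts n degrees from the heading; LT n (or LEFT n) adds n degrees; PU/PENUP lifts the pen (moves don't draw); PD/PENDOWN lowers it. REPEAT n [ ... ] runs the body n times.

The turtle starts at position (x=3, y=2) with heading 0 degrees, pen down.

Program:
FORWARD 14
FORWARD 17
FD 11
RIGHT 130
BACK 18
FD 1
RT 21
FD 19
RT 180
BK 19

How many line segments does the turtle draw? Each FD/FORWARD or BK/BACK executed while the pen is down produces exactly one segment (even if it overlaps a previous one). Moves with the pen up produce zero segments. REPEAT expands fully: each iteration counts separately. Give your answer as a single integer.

Executing turtle program step by step:
Start: pos=(3,2), heading=0, pen down
FD 14: (3,2) -> (17,2) [heading=0, draw]
FD 17: (17,2) -> (34,2) [heading=0, draw]
FD 11: (34,2) -> (45,2) [heading=0, draw]
RT 130: heading 0 -> 230
BK 18: (45,2) -> (56.57,15.789) [heading=230, draw]
FD 1: (56.57,15.789) -> (55.927,15.023) [heading=230, draw]
RT 21: heading 230 -> 209
FD 19: (55.927,15.023) -> (39.31,5.811) [heading=209, draw]
RT 180: heading 209 -> 29
BK 19: (39.31,5.811) -> (22.692,-3.4) [heading=29, draw]
Final: pos=(22.692,-3.4), heading=29, 7 segment(s) drawn
Segments drawn: 7

Answer: 7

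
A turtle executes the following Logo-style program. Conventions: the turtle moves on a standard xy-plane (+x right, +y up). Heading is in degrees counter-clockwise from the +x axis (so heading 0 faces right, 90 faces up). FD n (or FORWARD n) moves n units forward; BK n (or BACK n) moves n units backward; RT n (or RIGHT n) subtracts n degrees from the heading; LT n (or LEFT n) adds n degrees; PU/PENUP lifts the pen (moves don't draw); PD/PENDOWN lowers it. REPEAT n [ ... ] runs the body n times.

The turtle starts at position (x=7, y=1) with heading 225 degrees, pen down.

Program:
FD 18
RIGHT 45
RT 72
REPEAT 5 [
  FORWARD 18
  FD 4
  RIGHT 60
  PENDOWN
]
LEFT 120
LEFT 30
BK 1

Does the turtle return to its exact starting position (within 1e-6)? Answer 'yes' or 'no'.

Executing turtle program step by step:
Start: pos=(7,1), heading=225, pen down
FD 18: (7,1) -> (-5.728,-11.728) [heading=225, draw]
RT 45: heading 225 -> 180
RT 72: heading 180 -> 108
REPEAT 5 [
  -- iteration 1/5 --
  FD 18: (-5.728,-11.728) -> (-11.29,5.391) [heading=108, draw]
  FD 4: (-11.29,5.391) -> (-12.526,9.195) [heading=108, draw]
  RT 60: heading 108 -> 48
  PD: pen down
  -- iteration 2/5 --
  FD 18: (-12.526,9.195) -> (-0.482,22.572) [heading=48, draw]
  FD 4: (-0.482,22.572) -> (2.195,25.545) [heading=48, draw]
  RT 60: heading 48 -> 348
  PD: pen down
  -- iteration 3/5 --
  FD 18: (2.195,25.545) -> (19.801,21.802) [heading=348, draw]
  FD 4: (19.801,21.802) -> (23.714,20.97) [heading=348, draw]
  RT 60: heading 348 -> 288
  PD: pen down
  -- iteration 4/5 --
  FD 18: (23.714,20.97) -> (29.276,3.851) [heading=288, draw]
  FD 4: (29.276,3.851) -> (30.512,0.047) [heading=288, draw]
  RT 60: heading 288 -> 228
  PD: pen down
  -- iteration 5/5 --
  FD 18: (30.512,0.047) -> (18.468,-13.329) [heading=228, draw]
  FD 4: (18.468,-13.329) -> (15.791,-16.302) [heading=228, draw]
  RT 60: heading 228 -> 168
  PD: pen down
]
LT 120: heading 168 -> 288
LT 30: heading 288 -> 318
BK 1: (15.791,-16.302) -> (15.048,-15.633) [heading=318, draw]
Final: pos=(15.048,-15.633), heading=318, 12 segment(s) drawn

Start position: (7, 1)
Final position: (15.048, -15.633)
Distance = 18.478; >= 1e-6 -> NOT closed

Answer: no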